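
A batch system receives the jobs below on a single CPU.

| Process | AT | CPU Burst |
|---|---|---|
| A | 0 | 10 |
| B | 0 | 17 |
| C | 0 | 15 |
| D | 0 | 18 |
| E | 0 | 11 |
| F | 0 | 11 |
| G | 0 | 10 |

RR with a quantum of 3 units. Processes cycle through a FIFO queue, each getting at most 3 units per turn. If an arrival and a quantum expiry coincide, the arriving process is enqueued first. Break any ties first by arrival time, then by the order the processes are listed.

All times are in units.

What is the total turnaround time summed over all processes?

559

Gantt: | A 0-3 | B 3-6 | C 6-9 | D 9-12 | E 12-15 | F 15-18 | G 18-21 | A 21-24 | B 24-27 | C 27-30 | D 30-33 | E 33-36 | F 36-39 | G 39-42 | A 42-45 | B 45-48 | C 48-51 | D 51-54 | E 54-57 | F 57-60 | G 60-63 | A 63-64 | B 64-67 | C 67-70 | D 70-73 | E 73-75 | F 75-77 | G 77-78 | B 78-81 | C 81-84 | D 84-87 | B 87-89 | D 89-92 |
Completion: A=64  B=89  C=84  D=92  E=75  F=77  G=78
Turnaround = completion − arrival: A=64, B=89, C=84, D=92, E=75, F=77, G=78
Total turnaround = 64 + 89 + 84 + 92 + 75 + 77 + 78 = 559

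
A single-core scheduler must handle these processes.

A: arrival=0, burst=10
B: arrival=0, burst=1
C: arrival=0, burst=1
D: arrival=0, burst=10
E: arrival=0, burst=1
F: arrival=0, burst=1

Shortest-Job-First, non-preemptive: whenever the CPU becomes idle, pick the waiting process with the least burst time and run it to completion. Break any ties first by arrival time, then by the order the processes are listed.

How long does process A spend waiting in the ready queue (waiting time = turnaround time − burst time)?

Gantt: | B 0-1 | C 1-2 | E 2-3 | F 3-4 | A 4-14 | D 14-24 |
Completion: A=14  B=1  C=2  D=24  E=3  F=4
Turnaround (C−A): A=14  B=1  C=2  D=24  E=3  F=4
Waiting(A) = turnaround − burst = 14 − 10 = 4

4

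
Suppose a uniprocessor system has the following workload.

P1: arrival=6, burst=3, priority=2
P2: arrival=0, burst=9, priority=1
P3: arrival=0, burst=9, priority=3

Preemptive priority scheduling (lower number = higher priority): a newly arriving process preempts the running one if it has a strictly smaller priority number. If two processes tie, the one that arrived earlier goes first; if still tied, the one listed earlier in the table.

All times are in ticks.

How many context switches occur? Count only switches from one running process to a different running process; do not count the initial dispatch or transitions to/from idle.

Schedule: | P2 0-9 | P1 9-12 | P3 12-21 |
Completion: P1=12  P2=9  P3=21
Turnaround (C−A): P1=6  P2=9  P3=21

2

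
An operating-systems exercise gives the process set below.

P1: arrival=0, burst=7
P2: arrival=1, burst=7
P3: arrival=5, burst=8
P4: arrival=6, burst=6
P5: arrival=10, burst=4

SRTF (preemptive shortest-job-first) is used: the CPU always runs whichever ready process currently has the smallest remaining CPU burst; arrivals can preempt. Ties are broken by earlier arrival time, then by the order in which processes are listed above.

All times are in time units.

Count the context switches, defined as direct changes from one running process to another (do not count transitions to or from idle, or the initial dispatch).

4

Gantt: | P1 0-7 | P4 7-13 | P5 13-17 | P2 17-24 | P3 24-32 |
Completion: P1=7  P2=24  P3=32  P4=13  P5=17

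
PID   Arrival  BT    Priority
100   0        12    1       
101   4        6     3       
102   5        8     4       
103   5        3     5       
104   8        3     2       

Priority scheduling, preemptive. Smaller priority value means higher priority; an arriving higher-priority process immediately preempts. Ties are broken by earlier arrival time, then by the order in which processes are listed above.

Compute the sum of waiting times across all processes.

55

Schedule: | 100 0-12 | 104 12-15 | 101 15-21 | 102 21-29 | 103 29-32 |
Completion: 100=12  101=21  102=29  103=32  104=15
Turnaround (C−A): 100=12  101=17  102=24  103=27  104=7
Waiting = turnaround − burst: 100=0, 101=11, 102=16, 103=24, 104=4
Total waiting = 0 + 11 + 16 + 24 + 4 = 55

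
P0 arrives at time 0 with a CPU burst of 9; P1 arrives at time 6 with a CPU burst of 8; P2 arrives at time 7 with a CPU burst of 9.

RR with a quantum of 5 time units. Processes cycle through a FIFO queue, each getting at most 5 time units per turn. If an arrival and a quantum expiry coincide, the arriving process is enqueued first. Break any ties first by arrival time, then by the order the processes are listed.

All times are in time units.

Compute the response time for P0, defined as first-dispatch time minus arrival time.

Gantt: | P0 0-9 | P1 9-14 | P2 14-19 | P1 19-22 | P2 22-26 |
Completion: P0=9  P1=22  P2=26
Response(P0) = first start − arrival = 0 − 0 = 0

0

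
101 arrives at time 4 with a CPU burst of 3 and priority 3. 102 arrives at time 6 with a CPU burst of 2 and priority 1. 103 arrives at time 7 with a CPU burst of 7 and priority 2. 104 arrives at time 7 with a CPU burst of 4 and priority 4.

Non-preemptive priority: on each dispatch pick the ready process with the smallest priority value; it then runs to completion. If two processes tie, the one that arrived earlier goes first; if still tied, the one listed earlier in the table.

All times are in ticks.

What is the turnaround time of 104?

13

Schedule: | idle 0-4 | 101 4-7 | 102 7-9 | 103 9-16 | 104 16-20 |
Completion: 101=7  102=9  103=16  104=20
Turnaround(104) = completion − arrival = 20 − 7 = 13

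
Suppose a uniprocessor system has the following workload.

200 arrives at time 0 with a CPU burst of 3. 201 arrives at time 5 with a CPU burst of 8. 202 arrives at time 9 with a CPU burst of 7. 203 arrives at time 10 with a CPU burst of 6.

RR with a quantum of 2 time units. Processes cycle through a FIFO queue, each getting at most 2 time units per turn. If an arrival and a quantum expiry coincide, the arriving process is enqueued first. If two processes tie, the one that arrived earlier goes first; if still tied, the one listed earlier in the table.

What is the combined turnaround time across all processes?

49

Gantt: | 200 0-3 | idle 3-5 | 201 5-9 | 202 9-11 | 201 11-13 | 203 13-15 | 202 15-17 | 201 17-19 | 203 19-21 | 202 21-23 | 203 23-25 | 202 25-26 |
Completion: 200=3  201=19  202=26  203=25
Turnaround (C−A): 200=3  201=14  202=17  203=15
Turnaround = completion − arrival: 200=3, 201=14, 202=17, 203=15
Total turnaround = 3 + 14 + 17 + 15 = 49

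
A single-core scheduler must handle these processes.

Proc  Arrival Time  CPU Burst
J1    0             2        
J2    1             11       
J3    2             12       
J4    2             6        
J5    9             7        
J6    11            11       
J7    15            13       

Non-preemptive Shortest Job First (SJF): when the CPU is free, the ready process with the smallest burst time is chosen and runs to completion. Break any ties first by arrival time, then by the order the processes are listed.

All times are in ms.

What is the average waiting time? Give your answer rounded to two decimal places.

14.43

Gantt: | J1 0-2 | J4 2-8 | J2 8-19 | J5 19-26 | J6 26-37 | J3 37-49 | J7 49-62 |
Completion: J1=2  J2=19  J3=49  J4=8  J5=26  J6=37  J7=62
Waiting times: J1=0, J2=7, J3=35, J4=0, J5=10, J6=15, J7=34
Average waiting = (0+7+35+0+10+15+34) / 7 = 101/7 = 14.43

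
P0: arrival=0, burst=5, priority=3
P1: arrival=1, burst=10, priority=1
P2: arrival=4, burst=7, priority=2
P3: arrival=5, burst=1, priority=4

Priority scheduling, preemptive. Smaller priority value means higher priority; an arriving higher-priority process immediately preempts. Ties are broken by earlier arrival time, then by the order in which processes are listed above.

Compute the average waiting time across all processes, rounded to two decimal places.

Gantt: | P0 0-1 | P1 1-11 | P2 11-18 | P0 18-22 | P3 22-23 |
Completion: P0=22  P1=11  P2=18  P3=23
Turnaround (C−A): P0=22  P1=10  P2=14  P3=18
Waiting times: P0=17, P1=0, P2=7, P3=17
Average waiting = (17+0+7+17) / 4 = 41/4 = 10.25

10.25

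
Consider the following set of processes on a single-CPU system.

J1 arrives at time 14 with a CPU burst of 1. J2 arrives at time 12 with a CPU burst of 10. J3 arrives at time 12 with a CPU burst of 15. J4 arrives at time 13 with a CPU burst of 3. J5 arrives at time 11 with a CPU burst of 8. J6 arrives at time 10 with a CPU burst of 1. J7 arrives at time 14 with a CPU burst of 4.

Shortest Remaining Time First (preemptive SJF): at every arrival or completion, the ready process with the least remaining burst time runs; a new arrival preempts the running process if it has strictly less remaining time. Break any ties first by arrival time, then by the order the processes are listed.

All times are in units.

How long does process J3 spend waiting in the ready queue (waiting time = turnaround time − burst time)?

25

Timeline: | idle 0-10 | J6 10-11 | J5 11-13 | J4 13-14 | J1 14-15 | J4 15-17 | J7 17-21 | J5 21-27 | J2 27-37 | J3 37-52 |
Completion: J1=15  J2=37  J3=52  J4=17  J5=27  J6=11  J7=21
Waiting(J3) = turnaround − burst = 40 − 15 = 25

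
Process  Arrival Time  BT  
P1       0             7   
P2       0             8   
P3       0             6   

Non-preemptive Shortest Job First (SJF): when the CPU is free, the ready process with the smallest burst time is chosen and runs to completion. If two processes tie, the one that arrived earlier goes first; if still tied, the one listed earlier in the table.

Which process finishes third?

P2

Gantt: | P3 0-6 | P1 6-13 | P2 13-21 |
Completion: P1=13  P2=21  P3=6
Turnaround (C−A): P1=13  P2=21  P3=6
Finish order: P3 → P1 → P2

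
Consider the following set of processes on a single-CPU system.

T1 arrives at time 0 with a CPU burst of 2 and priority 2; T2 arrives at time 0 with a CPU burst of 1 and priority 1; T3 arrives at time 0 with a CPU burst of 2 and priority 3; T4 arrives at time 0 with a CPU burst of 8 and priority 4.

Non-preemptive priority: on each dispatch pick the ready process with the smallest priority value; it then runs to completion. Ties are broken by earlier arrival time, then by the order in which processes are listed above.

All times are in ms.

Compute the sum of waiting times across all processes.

9

Gantt: | T2 0-1 | T1 1-3 | T3 3-5 | T4 5-13 |
Completion: T1=3  T2=1  T3=5  T4=13
Waiting = turnaround − burst: T1=1, T2=0, T3=3, T4=5
Total waiting = 1 + 0 + 3 + 5 = 9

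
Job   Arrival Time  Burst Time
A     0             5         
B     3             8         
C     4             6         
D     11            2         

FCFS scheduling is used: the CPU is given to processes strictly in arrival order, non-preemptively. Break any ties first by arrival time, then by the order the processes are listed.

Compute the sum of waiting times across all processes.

19

Timeline: | A 0-5 | B 5-13 | C 13-19 | D 19-21 |
Completion: A=5  B=13  C=19  D=21
Turnaround (C−A): A=5  B=10  C=15  D=10
Waiting = turnaround − burst: A=0, B=2, C=9, D=8
Total waiting = 0 + 2 + 9 + 8 = 19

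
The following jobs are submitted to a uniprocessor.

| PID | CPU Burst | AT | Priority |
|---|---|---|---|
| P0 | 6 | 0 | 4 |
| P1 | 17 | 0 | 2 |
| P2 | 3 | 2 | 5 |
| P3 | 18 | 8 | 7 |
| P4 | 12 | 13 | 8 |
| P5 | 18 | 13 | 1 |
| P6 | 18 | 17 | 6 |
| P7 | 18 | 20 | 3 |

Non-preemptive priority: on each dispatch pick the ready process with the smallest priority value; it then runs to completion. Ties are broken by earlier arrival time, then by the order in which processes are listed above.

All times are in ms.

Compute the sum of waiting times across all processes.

Gantt: | P1 0-17 | P5 17-35 | P7 35-53 | P0 53-59 | P2 59-62 | P6 62-80 | P3 80-98 | P4 98-110 |
Completion: P0=59  P1=17  P2=62  P3=98  P4=110  P5=35  P6=80  P7=53
Waiting = turnaround − burst: P0=53, P1=0, P2=57, P3=72, P4=85, P5=4, P6=45, P7=15
Total waiting = 53 + 0 + 57 + 72 + 85 + 4 + 45 + 15 = 331

331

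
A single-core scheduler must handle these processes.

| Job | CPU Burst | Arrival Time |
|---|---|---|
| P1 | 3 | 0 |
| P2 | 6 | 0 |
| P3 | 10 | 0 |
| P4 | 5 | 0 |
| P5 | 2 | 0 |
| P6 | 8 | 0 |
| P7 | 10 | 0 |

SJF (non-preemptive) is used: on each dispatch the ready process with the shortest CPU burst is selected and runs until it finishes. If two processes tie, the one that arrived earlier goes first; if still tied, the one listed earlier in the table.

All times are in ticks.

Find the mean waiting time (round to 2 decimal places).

13.00

Timeline: | P5 0-2 | P1 2-5 | P4 5-10 | P2 10-16 | P6 16-24 | P3 24-34 | P7 34-44 |
Completion: P1=5  P2=16  P3=34  P4=10  P5=2  P6=24  P7=44
Turnaround (C−A): P1=5  P2=16  P3=34  P4=10  P5=2  P6=24  P7=44
Waiting times: P1=2, P2=10, P3=24, P4=5, P5=0, P6=16, P7=34
Average waiting = (2+10+24+5+0+16+34) / 7 = 91/7 = 13.00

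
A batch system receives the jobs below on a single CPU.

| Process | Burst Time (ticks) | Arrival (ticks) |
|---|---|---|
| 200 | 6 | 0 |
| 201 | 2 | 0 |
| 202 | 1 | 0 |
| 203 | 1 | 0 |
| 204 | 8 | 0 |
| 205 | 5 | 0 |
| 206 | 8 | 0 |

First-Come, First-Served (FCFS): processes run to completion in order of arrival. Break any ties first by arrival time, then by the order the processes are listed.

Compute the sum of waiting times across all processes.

74

Timeline: | 200 0-6 | 201 6-8 | 202 8-9 | 203 9-10 | 204 10-18 | 205 18-23 | 206 23-31 |
Completion: 200=6  201=8  202=9  203=10  204=18  205=23  206=31
Turnaround (C−A): 200=6  201=8  202=9  203=10  204=18  205=23  206=31
Waiting = turnaround − burst: 200=0, 201=6, 202=8, 203=9, 204=10, 205=18, 206=23
Total waiting = 0 + 6 + 8 + 9 + 10 + 18 + 23 = 74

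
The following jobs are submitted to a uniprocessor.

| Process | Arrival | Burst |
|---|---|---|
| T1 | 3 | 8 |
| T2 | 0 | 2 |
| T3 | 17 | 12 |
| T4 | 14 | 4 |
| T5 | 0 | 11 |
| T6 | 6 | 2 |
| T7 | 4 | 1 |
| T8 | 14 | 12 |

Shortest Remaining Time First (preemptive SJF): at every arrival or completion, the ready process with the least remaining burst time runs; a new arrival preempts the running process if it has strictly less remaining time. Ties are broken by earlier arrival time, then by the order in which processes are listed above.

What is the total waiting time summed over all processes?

Schedule: | T2 0-2 | T5 2-3 | T1 3-4 | T7 4-5 | T1 5-6 | T6 6-8 | T1 8-14 | T4 14-18 | T5 18-28 | T8 28-40 | T3 40-52 |
Completion: T1=14  T2=2  T3=52  T4=18  T5=28  T6=8  T7=5  T8=40
Waiting = turnaround − burst: T1=3, T2=0, T3=23, T4=0, T5=17, T6=0, T7=0, T8=14
Total waiting = 3 + 0 + 23 + 0 + 17 + 0 + 0 + 14 = 57

57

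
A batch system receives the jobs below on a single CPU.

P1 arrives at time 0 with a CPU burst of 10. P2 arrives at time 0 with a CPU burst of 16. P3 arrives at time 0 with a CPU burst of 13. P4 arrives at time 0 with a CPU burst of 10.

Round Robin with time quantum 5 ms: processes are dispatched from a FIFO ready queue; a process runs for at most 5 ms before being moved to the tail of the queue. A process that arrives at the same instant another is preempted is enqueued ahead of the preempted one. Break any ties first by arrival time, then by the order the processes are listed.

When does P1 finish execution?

25

Gantt: | P1 0-5 | P2 5-10 | P3 10-15 | P4 15-20 | P1 20-25 | P2 25-30 | P3 30-35 | P4 35-40 | P2 40-45 | P3 45-48 | P2 48-49 |
Completion: P1=25  P2=49  P3=48  P4=40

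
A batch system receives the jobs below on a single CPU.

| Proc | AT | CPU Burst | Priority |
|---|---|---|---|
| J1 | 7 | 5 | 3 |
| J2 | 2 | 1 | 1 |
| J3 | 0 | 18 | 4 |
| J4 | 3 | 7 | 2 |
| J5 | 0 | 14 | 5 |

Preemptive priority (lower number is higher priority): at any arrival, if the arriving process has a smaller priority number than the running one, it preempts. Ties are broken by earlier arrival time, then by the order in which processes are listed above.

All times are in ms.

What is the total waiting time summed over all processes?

47

Schedule: | J3 0-2 | J2 2-3 | J4 3-10 | J1 10-15 | J3 15-31 | J5 31-45 |
Completion: J1=15  J2=3  J3=31  J4=10  J5=45
Waiting = turnaround − burst: J1=3, J2=0, J3=13, J4=0, J5=31
Total waiting = 3 + 0 + 13 + 0 + 31 = 47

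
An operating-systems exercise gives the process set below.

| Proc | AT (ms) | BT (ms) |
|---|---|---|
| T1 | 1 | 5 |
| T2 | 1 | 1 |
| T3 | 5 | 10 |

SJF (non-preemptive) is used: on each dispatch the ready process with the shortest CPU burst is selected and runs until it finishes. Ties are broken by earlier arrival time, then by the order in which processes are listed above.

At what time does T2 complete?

Timeline: | idle 0-1 | T2 1-2 | T1 2-7 | T3 7-17 |
Completion: T1=7  T2=2  T3=17
Turnaround (C−A): T1=6  T2=1  T3=12

2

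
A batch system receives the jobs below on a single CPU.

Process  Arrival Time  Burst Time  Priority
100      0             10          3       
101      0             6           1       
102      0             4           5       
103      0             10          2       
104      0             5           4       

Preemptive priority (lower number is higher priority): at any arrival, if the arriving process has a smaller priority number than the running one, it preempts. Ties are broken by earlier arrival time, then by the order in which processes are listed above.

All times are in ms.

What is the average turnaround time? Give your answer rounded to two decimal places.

Timeline: | 101 0-6 | 103 6-16 | 100 16-26 | 104 26-31 | 102 31-35 |
Completion: 100=26  101=6  102=35  103=16  104=31
Turnaround (C−A): 100=26  101=6  102=35  103=16  104=31
Turnaround times: 100=26, 101=6, 102=35, 103=16, 104=31
Average turnaround = (26+6+35+16+31) / 5 = 114/5 = 22.80

22.80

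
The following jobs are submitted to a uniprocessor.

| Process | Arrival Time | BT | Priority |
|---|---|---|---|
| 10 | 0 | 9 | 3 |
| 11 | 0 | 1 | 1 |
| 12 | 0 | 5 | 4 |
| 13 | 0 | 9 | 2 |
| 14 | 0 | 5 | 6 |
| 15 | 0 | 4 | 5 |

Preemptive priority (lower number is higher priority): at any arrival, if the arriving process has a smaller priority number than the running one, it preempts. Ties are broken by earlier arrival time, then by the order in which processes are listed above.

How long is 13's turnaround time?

Schedule: | 11 0-1 | 13 1-10 | 10 10-19 | 12 19-24 | 15 24-28 | 14 28-33 |
Completion: 10=19  11=1  12=24  13=10  14=33  15=28
Turnaround(13) = completion − arrival = 10 − 0 = 10

10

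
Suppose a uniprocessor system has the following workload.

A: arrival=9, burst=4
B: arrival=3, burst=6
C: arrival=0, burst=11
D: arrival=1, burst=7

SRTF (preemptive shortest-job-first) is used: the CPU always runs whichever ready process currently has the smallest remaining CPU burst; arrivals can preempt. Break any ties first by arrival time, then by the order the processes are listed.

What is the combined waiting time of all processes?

Gantt: | C 0-1 | D 1-8 | B 8-9 | A 9-13 | B 13-18 | C 18-28 |
Completion: A=13  B=18  C=28  D=8
Turnaround (C−A): A=4  B=15  C=28  D=7
Waiting = turnaround − burst: A=0, B=9, C=17, D=0
Total waiting = 0 + 9 + 17 + 0 = 26

26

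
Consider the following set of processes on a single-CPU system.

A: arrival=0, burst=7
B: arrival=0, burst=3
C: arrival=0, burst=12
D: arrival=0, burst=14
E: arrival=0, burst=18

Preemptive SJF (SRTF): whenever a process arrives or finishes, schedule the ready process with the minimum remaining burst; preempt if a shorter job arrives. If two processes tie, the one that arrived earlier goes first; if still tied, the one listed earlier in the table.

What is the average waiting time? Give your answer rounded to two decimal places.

Schedule: | B 0-3 | A 3-10 | C 10-22 | D 22-36 | E 36-54 |
Completion: A=10  B=3  C=22  D=36  E=54
Waiting times: A=3, B=0, C=10, D=22, E=36
Average waiting = (3+0+10+22+36) / 5 = 71/5 = 14.20

14.20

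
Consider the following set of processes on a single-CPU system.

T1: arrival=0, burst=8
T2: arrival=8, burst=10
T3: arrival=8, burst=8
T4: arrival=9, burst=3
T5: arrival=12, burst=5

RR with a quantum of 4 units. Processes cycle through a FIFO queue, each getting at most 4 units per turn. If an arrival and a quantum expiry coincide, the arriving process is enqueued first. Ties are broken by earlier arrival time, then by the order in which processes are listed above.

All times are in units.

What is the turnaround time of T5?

Gantt: | T1 0-8 | T2 8-12 | T3 12-16 | T4 16-19 | T5 19-23 | T2 23-27 | T3 27-31 | T5 31-32 | T2 32-34 |
Completion: T1=8  T2=34  T3=31  T4=19  T5=32
Turnaround (C−A): T1=8  T2=26  T3=23  T4=10  T5=20
Turnaround(T5) = completion − arrival = 32 − 12 = 20

20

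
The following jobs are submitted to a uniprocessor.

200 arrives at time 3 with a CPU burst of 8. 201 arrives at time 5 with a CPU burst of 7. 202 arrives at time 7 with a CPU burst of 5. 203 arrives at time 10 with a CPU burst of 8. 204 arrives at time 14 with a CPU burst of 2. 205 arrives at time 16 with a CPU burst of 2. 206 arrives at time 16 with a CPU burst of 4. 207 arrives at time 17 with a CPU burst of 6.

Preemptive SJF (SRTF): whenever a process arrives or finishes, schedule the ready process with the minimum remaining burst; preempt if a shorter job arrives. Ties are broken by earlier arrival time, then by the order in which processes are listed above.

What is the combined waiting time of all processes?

71

Schedule: | idle 0-3 | 200 3-11 | 202 11-16 | 204 16-18 | 205 18-20 | 206 20-24 | 207 24-30 | 201 30-37 | 203 37-45 |
Completion: 200=11  201=37  202=16  203=45  204=18  205=20  206=24  207=30
Turnaround (C−A): 200=8  201=32  202=9  203=35  204=4  205=4  206=8  207=13
Waiting = turnaround − burst: 200=0, 201=25, 202=4, 203=27, 204=2, 205=2, 206=4, 207=7
Total waiting = 0 + 25 + 4 + 27 + 2 + 2 + 4 + 7 = 71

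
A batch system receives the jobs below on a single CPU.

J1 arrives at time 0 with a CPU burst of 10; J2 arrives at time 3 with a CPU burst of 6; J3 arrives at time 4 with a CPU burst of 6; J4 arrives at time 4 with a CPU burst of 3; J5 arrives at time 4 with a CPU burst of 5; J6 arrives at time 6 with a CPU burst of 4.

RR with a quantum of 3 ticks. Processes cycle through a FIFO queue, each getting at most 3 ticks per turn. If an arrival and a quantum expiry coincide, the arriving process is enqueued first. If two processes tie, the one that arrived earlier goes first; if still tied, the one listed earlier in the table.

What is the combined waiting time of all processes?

Gantt: | J1 0-3 | J2 3-6 | J1 6-9 | J3 9-12 | J4 12-15 | J5 15-18 | J6 18-21 | J2 21-24 | J1 24-27 | J3 27-30 | J5 30-32 | J6 32-33 | J1 33-34 |
Completion: J1=34  J2=24  J3=30  J4=15  J5=32  J6=33
Turnaround (C−A): J1=34  J2=21  J3=26  J4=11  J5=28  J6=27
Waiting = turnaround − burst: J1=24, J2=15, J3=20, J4=8, J5=23, J6=23
Total waiting = 24 + 15 + 20 + 8 + 23 + 23 = 113

113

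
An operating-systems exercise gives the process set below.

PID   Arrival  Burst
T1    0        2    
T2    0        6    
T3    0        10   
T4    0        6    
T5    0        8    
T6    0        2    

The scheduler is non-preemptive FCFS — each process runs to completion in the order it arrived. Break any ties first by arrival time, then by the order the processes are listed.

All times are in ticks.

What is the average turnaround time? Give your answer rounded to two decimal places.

Schedule: | T1 0-2 | T2 2-8 | T3 8-18 | T4 18-24 | T5 24-32 | T6 32-34 |
Completion: T1=2  T2=8  T3=18  T4=24  T5=32  T6=34
Turnaround (C−A): T1=2  T2=8  T3=18  T4=24  T5=32  T6=34
Turnaround times: T1=2, T2=8, T3=18, T4=24, T5=32, T6=34
Average turnaround = (2+8+18+24+32+34) / 6 = 118/6 = 19.67

19.67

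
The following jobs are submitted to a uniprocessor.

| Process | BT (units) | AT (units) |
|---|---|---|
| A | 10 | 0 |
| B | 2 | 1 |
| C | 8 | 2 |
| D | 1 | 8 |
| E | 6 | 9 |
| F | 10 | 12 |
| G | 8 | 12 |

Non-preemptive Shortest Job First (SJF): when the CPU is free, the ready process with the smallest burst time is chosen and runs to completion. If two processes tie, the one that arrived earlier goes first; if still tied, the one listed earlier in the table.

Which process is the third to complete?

B

Gantt: | A 0-10 | D 10-11 | B 11-13 | E 13-19 | C 19-27 | G 27-35 | F 35-45 |
Completion: A=10  B=13  C=27  D=11  E=19  F=45  G=35
Turnaround (C−A): A=10  B=12  C=25  D=3  E=10  F=33  G=23
Finish order: A → D → B → E → C → G → F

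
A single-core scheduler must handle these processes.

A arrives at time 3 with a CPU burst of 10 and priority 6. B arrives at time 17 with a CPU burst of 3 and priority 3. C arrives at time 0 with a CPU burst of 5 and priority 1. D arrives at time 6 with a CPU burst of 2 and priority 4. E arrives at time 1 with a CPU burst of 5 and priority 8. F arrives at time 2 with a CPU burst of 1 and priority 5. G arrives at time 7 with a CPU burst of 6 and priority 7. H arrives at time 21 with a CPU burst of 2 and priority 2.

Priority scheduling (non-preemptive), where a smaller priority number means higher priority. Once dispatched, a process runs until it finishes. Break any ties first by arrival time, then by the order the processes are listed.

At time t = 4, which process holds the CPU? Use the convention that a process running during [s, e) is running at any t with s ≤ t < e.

C

Timeline: | C 0-5 | F 5-6 | D 6-8 | A 8-18 | B 18-21 | H 21-23 | G 23-29 | E 29-34 |
Completion: A=18  B=21  C=5  D=8  E=34  F=6  G=29  H=23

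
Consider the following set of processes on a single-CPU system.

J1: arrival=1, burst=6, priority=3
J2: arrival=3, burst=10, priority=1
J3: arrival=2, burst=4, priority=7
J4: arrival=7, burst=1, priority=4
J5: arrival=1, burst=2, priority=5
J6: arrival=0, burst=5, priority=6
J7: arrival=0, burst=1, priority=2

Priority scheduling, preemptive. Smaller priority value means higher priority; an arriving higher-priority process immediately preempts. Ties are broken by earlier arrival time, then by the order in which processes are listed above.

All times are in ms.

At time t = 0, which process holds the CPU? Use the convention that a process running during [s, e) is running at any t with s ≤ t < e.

Schedule: | J7 0-1 | J1 1-3 | J2 3-13 | J1 13-17 | J4 17-18 | J5 18-20 | J6 20-25 | J3 25-29 |
Completion: J1=17  J2=13  J3=29  J4=18  J5=20  J6=25  J7=1

J7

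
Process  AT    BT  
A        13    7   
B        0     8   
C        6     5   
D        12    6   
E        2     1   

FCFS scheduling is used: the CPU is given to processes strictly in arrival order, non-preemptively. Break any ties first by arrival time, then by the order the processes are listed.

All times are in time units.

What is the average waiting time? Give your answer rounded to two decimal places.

3.60

Gantt: | B 0-8 | E 8-9 | C 9-14 | D 14-20 | A 20-27 |
Completion: A=27  B=8  C=14  D=20  E=9
Waiting times: A=7, B=0, C=3, D=2, E=6
Average waiting = (7+0+3+2+6) / 5 = 18/5 = 3.60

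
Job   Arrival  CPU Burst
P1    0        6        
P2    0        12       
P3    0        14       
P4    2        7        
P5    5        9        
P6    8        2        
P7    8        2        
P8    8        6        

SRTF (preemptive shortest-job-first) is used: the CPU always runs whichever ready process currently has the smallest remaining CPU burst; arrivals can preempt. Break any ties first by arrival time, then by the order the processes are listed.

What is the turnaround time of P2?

Schedule: | P1 0-6 | P4 6-8 | P6 8-10 | P7 10-12 | P4 12-17 | P8 17-23 | P5 23-32 | P2 32-44 | P3 44-58 |
Completion: P1=6  P2=44  P3=58  P4=17  P5=32  P6=10  P7=12  P8=23
Turnaround (C−A): P1=6  P2=44  P3=58  P4=15  P5=27  P6=2  P7=4  P8=15
Turnaround(P2) = completion − arrival = 44 − 0 = 44

44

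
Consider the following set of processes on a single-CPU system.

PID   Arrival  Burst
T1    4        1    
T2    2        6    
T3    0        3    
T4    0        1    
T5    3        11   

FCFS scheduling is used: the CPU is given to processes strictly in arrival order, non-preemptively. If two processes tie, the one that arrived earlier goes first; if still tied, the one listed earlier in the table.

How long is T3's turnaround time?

3

Gantt: | T3 0-3 | T4 3-4 | T2 4-10 | T5 10-21 | T1 21-22 |
Completion: T1=22  T2=10  T3=3  T4=4  T5=21
Turnaround (C−A): T1=18  T2=8  T3=3  T4=4  T5=18
Turnaround(T3) = completion − arrival = 3 − 0 = 3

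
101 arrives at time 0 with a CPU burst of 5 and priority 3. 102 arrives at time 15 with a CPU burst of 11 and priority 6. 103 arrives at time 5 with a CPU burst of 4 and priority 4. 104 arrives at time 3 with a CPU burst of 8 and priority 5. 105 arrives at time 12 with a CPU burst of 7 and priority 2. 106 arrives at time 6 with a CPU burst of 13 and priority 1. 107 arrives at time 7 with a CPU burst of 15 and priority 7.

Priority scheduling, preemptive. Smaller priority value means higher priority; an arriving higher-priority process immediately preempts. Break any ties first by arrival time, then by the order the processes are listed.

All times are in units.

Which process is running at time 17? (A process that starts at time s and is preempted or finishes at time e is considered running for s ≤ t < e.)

106

Timeline: | 101 0-5 | 103 5-6 | 106 6-19 | 105 19-26 | 103 26-29 | 104 29-37 | 102 37-48 | 107 48-63 |
Completion: 101=5  102=48  103=29  104=37  105=26  106=19  107=63
Turnaround (C−A): 101=5  102=33  103=24  104=34  105=14  106=13  107=56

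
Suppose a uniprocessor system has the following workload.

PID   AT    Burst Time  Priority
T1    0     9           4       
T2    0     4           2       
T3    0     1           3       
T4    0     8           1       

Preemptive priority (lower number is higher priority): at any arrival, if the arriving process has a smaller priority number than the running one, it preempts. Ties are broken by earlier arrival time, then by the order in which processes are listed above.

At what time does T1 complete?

22

Schedule: | T4 0-8 | T2 8-12 | T3 12-13 | T1 13-22 |
Completion: T1=22  T2=12  T3=13  T4=8
Turnaround (C−A): T1=22  T2=12  T3=13  T4=8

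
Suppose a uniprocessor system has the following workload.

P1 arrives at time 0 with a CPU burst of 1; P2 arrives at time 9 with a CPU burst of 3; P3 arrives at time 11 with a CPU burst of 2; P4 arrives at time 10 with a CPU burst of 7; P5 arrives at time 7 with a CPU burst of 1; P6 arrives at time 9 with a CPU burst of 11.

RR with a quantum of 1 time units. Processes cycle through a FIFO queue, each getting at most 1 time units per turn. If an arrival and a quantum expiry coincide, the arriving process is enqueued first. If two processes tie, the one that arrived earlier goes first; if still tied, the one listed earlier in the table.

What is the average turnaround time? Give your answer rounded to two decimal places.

Schedule: | P1 0-1 | idle 1-7 | P5 7-8 | idle 8-9 | P2 9-10 | P6 10-11 | P4 11-12 | P2 12-13 | P3 13-14 | P6 14-15 | P4 15-16 | P2 16-17 | P3 17-18 | P6 18-19 | P4 19-20 | P6 20-21 | P4 21-22 | P6 22-23 | P4 23-24 | P6 24-25 | P4 25-26 | P6 26-27 | P4 27-28 | P6 28-32 |
Completion: P1=1  P2=17  P3=18  P4=28  P5=8  P6=32
Turnaround (C−A): P1=1  P2=8  P3=7  P4=18  P5=1  P6=23
Turnaround times: P1=1, P2=8, P3=7, P4=18, P5=1, P6=23
Average turnaround = (1+8+7+18+1+23) / 6 = 58/6 = 9.67

9.67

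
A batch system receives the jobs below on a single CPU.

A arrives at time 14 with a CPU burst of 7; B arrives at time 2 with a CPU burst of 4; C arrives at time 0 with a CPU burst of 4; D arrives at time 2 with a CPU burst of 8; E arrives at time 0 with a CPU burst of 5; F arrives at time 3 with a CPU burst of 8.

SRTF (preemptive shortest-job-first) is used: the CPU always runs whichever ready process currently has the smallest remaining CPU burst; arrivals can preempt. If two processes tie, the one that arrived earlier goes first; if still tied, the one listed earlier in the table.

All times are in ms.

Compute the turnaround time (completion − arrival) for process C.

4

Timeline: | C 0-4 | B 4-8 | E 8-13 | D 13-21 | A 21-28 | F 28-36 |
Completion: A=28  B=8  C=4  D=21  E=13  F=36
Turnaround (C−A): A=14  B=6  C=4  D=19  E=13  F=33
Turnaround(C) = completion − arrival = 4 − 0 = 4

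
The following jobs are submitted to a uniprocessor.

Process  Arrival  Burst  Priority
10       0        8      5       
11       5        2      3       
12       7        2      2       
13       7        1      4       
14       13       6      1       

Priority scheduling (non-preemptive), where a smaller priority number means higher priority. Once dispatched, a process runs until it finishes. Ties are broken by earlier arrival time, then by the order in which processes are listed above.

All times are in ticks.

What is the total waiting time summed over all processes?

11

Schedule: | 10 0-8 | 12 8-10 | 11 10-12 | 13 12-13 | 14 13-19 |
Completion: 10=8  11=12  12=10  13=13  14=19
Turnaround (C−A): 10=8  11=7  12=3  13=6  14=6
Waiting = turnaround − burst: 10=0, 11=5, 12=1, 13=5, 14=0
Total waiting = 0 + 5 + 1 + 5 + 0 = 11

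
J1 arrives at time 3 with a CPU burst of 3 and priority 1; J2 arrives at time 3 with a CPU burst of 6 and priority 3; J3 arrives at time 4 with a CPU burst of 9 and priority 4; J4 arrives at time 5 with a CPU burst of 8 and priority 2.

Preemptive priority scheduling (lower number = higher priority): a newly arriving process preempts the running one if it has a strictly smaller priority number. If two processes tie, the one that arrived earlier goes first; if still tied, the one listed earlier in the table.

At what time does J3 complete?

29

Gantt: | idle 0-3 | J1 3-6 | J4 6-14 | J2 14-20 | J3 20-29 |
Completion: J1=6  J2=20  J3=29  J4=14
Turnaround (C−A): J1=3  J2=17  J3=25  J4=9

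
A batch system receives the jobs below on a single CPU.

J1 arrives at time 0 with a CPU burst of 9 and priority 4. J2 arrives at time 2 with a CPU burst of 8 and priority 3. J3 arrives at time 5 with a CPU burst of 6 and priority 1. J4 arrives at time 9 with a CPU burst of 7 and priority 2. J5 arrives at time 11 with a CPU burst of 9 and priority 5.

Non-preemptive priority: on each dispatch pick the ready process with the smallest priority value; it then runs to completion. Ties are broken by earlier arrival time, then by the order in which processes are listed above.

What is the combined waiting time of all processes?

Gantt: | J1 0-9 | J3 9-15 | J4 15-22 | J2 22-30 | J5 30-39 |
Completion: J1=9  J2=30  J3=15  J4=22  J5=39
Waiting = turnaround − burst: J1=0, J2=20, J3=4, J4=6, J5=19
Total waiting = 0 + 20 + 4 + 6 + 19 = 49

49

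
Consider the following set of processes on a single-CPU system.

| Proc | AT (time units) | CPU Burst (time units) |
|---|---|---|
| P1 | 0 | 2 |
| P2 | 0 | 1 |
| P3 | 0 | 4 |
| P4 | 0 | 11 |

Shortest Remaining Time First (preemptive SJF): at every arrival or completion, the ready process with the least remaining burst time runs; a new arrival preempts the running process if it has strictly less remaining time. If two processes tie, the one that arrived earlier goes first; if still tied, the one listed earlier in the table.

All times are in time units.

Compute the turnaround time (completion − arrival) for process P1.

3

Gantt: | P2 0-1 | P1 1-3 | P3 3-7 | P4 7-18 |
Completion: P1=3  P2=1  P3=7  P4=18
Turnaround(P1) = completion − arrival = 3 − 0 = 3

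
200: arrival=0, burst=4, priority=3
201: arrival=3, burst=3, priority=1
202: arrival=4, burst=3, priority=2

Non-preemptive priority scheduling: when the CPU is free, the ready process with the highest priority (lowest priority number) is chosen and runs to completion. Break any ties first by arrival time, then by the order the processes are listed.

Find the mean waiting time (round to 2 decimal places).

1.33

Schedule: | 200 0-4 | 201 4-7 | 202 7-10 |
Completion: 200=4  201=7  202=10
Turnaround (C−A): 200=4  201=4  202=6
Waiting times: 200=0, 201=1, 202=3
Average waiting = (0+1+3) / 3 = 4/3 = 1.33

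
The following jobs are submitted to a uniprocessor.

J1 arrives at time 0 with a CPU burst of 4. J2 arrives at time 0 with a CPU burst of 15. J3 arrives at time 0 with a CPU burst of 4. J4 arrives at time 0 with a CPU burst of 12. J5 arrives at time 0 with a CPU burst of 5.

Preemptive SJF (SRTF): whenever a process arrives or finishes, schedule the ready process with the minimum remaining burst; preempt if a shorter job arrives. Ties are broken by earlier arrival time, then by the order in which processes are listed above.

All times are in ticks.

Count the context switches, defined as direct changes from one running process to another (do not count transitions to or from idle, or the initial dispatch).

Schedule: | J1 0-4 | J3 4-8 | J5 8-13 | J4 13-25 | J2 25-40 |
Completion: J1=4  J2=40  J3=8  J4=25  J5=13

4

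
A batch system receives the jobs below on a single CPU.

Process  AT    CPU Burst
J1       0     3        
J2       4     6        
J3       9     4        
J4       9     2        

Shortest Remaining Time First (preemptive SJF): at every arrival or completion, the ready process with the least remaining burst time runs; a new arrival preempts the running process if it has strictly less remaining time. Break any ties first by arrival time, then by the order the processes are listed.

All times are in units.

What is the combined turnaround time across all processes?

Schedule: | J1 0-3 | idle 3-4 | J2 4-10 | J4 10-12 | J3 12-16 |
Completion: J1=3  J2=10  J3=16  J4=12
Turnaround = completion − arrival: J1=3, J2=6, J3=7, J4=3
Total turnaround = 3 + 6 + 7 + 3 = 19

19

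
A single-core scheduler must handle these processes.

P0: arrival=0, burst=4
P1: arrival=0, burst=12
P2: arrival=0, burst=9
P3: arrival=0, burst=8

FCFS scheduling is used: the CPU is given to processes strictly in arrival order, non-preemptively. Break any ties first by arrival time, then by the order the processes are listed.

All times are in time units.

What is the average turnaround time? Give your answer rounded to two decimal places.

Timeline: | P0 0-4 | P1 4-16 | P2 16-25 | P3 25-33 |
Completion: P0=4  P1=16  P2=25  P3=33
Turnaround (C−A): P0=4  P1=16  P2=25  P3=33
Turnaround times: P0=4, P1=16, P2=25, P3=33
Average turnaround = (4+16+25+33) / 4 = 78/4 = 19.50

19.50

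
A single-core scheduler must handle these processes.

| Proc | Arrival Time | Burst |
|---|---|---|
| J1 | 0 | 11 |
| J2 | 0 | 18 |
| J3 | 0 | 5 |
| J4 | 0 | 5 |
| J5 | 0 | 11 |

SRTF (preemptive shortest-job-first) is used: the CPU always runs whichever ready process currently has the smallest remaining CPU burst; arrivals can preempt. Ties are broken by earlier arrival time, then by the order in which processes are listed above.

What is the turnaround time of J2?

Timeline: | J3 0-5 | J4 5-10 | J1 10-21 | J5 21-32 | J2 32-50 |
Completion: J1=21  J2=50  J3=5  J4=10  J5=32
Turnaround(J2) = completion − arrival = 50 − 0 = 50

50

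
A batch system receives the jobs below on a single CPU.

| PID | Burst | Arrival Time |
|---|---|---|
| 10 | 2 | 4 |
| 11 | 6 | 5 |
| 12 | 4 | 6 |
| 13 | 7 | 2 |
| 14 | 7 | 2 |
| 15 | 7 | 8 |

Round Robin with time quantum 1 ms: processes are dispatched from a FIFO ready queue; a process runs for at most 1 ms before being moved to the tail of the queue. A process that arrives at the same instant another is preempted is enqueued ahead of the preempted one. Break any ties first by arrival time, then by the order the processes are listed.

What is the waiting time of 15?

Gantt: | idle 0-2 | 13 2-3 | 14 3-4 | 13 4-5 | 10 5-6 | 14 6-7 | 11 7-8 | 13 8-9 | 12 9-10 | 10 10-11 | 14 11-12 | 15 12-13 | 11 13-14 | 13 14-15 | 12 15-16 | 14 16-17 | 15 17-18 | 11 18-19 | 13 19-20 | 12 20-21 | 14 21-22 | 15 22-23 | 11 23-24 | 13 24-25 | 12 25-26 | 14 26-27 | 15 27-28 | 11 28-29 | 13 29-30 | 14 30-31 | 15 31-32 | 11 32-33 | 15 33-35 |
Completion: 10=11  11=33  12=26  13=30  14=31  15=35
Turnaround (C−A): 10=7  11=28  12=20  13=28  14=29  15=27
Waiting(15) = turnaround − burst = 27 − 7 = 20

20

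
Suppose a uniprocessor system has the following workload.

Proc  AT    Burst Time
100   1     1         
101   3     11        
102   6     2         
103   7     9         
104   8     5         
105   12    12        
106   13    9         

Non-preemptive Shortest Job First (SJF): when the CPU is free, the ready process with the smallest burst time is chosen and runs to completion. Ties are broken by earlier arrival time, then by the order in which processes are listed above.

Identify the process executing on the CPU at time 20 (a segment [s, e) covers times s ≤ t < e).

Schedule: | idle 0-1 | 100 1-2 | idle 2-3 | 101 3-14 | 102 14-16 | 104 16-21 | 103 21-30 | 106 30-39 | 105 39-51 |
Completion: 100=2  101=14  102=16  103=30  104=21  105=51  106=39
Turnaround (C−A): 100=1  101=11  102=10  103=23  104=13  105=39  106=26

104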